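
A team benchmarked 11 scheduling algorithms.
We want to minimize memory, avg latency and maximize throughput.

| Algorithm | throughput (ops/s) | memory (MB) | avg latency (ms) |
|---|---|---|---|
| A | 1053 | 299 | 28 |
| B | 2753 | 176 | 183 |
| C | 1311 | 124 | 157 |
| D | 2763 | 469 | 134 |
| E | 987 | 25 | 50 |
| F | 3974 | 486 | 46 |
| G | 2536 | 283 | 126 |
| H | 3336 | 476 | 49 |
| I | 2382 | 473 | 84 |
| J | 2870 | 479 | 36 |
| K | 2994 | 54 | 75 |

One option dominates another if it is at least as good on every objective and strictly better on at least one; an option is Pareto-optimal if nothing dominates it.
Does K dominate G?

Yes

K vs G: throughput 2994≥2536, memory 54≤283, avg latency 75≤126 — K is at least as good on every objective with at least one strict improvement.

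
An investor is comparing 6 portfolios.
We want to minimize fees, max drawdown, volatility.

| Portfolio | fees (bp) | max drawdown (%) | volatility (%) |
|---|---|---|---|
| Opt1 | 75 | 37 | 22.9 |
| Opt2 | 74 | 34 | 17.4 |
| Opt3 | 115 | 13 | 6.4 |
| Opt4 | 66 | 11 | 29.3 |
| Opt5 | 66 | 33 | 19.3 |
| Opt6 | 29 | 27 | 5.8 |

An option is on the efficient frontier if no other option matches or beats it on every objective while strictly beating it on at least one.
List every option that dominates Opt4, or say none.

none

Opt1: worse on fees (75 vs 66).
Opt2: worse on fees (74 vs 66).
Opt3: worse on fees (115 vs 66).
Opt5: worse on max drawdown (33 vs 11).
Opt6: worse on max drawdown (27 vs 11).
No option dominates Opt4.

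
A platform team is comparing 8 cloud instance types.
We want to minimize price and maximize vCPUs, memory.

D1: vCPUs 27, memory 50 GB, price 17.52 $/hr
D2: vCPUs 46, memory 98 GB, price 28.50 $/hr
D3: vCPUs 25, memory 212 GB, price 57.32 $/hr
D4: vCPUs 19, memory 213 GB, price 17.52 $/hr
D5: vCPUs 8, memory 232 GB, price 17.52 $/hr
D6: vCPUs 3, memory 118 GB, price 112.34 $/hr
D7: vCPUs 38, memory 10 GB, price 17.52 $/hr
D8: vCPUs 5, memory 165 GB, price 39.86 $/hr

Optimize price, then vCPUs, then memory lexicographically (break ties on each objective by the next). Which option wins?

D7

First minimize price: best is 17.52, kept {D1, D4, D5, D7}.
Then maximize vCPUs: best is 38, kept {D7}.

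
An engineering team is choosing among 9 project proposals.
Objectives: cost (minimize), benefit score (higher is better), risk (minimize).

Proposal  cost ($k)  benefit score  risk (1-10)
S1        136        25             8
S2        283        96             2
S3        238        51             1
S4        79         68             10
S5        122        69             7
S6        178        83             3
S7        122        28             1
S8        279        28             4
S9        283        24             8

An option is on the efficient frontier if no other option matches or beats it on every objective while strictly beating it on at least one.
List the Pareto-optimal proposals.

S1: dominated by S5 (cost 122≤136, benefit score 69≥25, risk 7≤8).
S2: not dominated (best benefit score).
S3: not dominated.
S4: not dominated (best cost).
S5: not dominated.
S6: not dominated.
S7: not dominated.
S8: dominated by S3 (cost 238≤279, benefit score 51≥28, risk 1≤4).
S9: dominated by S1 (cost 136≤283, benefit score 25≥24, risk 8≤8).

S2, S3, S4, S5, S6, S7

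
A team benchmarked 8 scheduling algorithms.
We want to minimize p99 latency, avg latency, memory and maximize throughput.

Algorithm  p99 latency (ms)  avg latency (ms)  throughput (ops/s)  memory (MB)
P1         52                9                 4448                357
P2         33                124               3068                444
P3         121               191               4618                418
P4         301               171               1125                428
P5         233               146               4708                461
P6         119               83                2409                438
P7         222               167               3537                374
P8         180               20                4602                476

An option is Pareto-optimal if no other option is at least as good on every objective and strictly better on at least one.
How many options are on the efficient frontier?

5

P1: not dominated (best avg latency).
P2: not dominated (best p99 latency).
P3: not dominated.
P4: dominated by P1 (p99 latency 52≤301, avg latency 9≤171, throughput 4448≥1125, memory 357≤428).
P5: not dominated (best throughput).
P6: dominated by P1 (p99 latency 52≤119, avg latency 9≤83, throughput 4448≥2409, memory 357≤438).
P7: dominated by P1 (p99 latency 52≤222, avg latency 9≤167, throughput 4448≥3537, memory 357≤374).
P8: not dominated.
Pareto-optimal: P1, P2, P3, P5, P8 → 5.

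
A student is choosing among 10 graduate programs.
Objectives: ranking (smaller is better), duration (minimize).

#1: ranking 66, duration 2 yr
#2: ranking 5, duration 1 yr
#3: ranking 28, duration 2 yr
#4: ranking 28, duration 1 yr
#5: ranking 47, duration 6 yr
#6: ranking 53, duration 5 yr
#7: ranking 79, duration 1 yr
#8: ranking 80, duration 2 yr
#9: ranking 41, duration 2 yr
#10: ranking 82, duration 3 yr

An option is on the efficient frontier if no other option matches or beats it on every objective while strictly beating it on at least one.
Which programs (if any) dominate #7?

#2: ranking 5≤79, duration 1≤1 — dominates #7.
#4: ranking 28≤79, duration 1≤1 — dominates #7.
Others (#1, #3, #5, #6, #8, #9, #10) are each worse than #7 on at least one objective.

#2, #4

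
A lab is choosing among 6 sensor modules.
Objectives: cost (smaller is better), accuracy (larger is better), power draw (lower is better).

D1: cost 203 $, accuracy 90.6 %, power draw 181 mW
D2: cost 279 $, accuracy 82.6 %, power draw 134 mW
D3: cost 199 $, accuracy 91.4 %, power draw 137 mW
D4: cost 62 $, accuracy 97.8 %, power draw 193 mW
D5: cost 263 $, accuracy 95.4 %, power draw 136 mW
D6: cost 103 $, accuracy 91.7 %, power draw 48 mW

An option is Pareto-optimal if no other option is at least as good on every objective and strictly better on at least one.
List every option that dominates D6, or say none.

D1: worse on cost (203 vs 103).
D2: worse on cost (279 vs 103).
D3: worse on cost (199 vs 103).
D4: worse on power draw (193 vs 48).
D5: worse on cost (263 vs 103).
No option dominates D6.

none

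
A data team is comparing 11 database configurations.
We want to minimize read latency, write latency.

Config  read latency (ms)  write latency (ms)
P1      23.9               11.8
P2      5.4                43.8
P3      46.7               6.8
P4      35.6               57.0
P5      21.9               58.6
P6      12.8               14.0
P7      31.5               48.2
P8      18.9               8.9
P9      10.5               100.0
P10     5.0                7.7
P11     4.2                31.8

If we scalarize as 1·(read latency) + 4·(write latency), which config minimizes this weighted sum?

P10

P1: 1·23.9 + 4·11.8 = 71.1
P2: 1·5.4 + 4·43.8 = 180.6
P3: 1·46.7 + 4·6.8 = 73.9
P4: 1·35.6 + 4·57.0 = 263.6
P5: 1·21.9 + 4·58.6 = 256.3
P6: 1·12.8 + 4·14.0 = 68.8
P7: 1·31.5 + 4·48.2 = 224.3
P8: 1·18.9 + 4·8.9 = 54.5
P9: 1·10.5 + 4·100.0 = 410.5
P10: 1·5.0 + 4·7.7 = 35.8
P11: 1·4.2 + 4·31.8 = 131.4
Lowest: P10 at 35.8.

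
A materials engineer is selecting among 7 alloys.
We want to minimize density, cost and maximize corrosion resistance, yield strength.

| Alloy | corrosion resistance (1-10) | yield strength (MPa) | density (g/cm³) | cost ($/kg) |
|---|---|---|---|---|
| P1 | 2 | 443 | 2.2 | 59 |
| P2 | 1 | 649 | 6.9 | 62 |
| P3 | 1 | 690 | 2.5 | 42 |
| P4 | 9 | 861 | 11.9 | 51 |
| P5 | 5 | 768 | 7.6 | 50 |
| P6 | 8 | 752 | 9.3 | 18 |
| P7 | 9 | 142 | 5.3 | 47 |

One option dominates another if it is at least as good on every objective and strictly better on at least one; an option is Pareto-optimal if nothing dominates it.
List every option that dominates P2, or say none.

P3: corrosion resistance 1≥1, yield strength 690≥649, density 2.5≤6.9, cost 42≤62 — dominates P2.
Others (P1, P4, P5, P6, P7) are each worse than P2 on at least one objective.

P3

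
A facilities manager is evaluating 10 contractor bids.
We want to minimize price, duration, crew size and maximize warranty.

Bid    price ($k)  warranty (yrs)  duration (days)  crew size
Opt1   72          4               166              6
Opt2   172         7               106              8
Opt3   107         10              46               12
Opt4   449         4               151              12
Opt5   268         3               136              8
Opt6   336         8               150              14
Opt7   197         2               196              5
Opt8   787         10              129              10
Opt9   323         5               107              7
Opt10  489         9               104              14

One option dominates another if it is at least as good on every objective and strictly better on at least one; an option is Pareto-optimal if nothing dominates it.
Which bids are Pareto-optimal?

Opt1: not dominated (best price).
Opt2: not dominated.
Opt3: not dominated (best duration).
Opt4: dominated by Opt2 (price 172≤449, warranty 7≥4, duration 106≤151, crew size 8≤12).
Opt5: dominated by Opt2 (price 172≤268, warranty 7≥3, duration 106≤136, crew size 8≤8).
Opt6: dominated by Opt3 (price 107≤336, warranty 10≥8, duration 46≤150, crew size 12≤14).
Opt7: not dominated (best crew size).
Opt8: not dominated.
Opt9: not dominated.
Opt10: dominated by Opt3 (price 107≤489, warranty 10≥9, duration 46≤104, crew size 12≤14).

Opt1, Opt2, Opt3, Opt7, Opt8, Opt9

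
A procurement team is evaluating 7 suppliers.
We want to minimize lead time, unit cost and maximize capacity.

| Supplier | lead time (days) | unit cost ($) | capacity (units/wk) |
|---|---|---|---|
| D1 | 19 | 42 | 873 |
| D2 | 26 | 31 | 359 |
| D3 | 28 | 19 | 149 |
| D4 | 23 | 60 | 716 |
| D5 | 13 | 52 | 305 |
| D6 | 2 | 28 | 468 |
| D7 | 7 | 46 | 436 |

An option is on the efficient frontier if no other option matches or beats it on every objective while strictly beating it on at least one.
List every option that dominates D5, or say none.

D6, D7

D6: lead time 2≤13, unit cost 28≤52, capacity 468≥305 — dominates D5.
D7: lead time 7≤13, unit cost 46≤52, capacity 436≥305 — dominates D5.
Others (D1, D2, D3, D4) are each worse than D5 on at least one objective.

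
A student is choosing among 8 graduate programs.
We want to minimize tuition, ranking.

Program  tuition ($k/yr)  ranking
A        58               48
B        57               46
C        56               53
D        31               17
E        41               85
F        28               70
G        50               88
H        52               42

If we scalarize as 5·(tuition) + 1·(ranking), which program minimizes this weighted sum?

A: 5·58 + 1·48 = 338
B: 5·57 + 1·46 = 331
C: 5·56 + 1·53 = 333
D: 5·31 + 1·17 = 172
E: 5·41 + 1·85 = 290
F: 5·28 + 1·70 = 210
G: 5·50 + 1·88 = 338
H: 5·52 + 1·42 = 302
Lowest: D at 172.

D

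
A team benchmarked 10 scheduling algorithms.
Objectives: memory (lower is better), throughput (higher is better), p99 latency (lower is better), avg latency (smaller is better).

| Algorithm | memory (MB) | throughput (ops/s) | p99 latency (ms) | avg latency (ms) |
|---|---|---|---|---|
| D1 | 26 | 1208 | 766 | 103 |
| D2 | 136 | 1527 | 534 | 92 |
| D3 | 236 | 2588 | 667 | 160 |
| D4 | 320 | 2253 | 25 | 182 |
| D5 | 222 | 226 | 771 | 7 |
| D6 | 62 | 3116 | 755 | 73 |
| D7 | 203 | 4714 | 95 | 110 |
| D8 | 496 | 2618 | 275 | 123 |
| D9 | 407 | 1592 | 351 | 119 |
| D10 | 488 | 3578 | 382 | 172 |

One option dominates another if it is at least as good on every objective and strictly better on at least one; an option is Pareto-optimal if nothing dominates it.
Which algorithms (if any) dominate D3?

D7: memory 203≤236, throughput 4714≥2588, p99 latency 95≤667, avg latency 110≤160 — dominates D3.
Others (D1, D2, D4, D5, D6, D8, D9, D10) are each worse than D3 on at least one objective.

D7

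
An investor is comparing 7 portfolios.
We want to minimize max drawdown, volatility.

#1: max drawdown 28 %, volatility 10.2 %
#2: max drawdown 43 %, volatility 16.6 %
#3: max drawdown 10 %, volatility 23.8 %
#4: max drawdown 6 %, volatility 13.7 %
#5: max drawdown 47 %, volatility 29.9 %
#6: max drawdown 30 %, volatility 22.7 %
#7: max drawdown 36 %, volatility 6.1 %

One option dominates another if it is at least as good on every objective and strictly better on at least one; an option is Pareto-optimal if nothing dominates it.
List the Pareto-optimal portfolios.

#1, #4, #7

#1: not dominated.
#2: dominated by #1 (max drawdown 28≤43, volatility 10.2≤16.6).
#3: dominated by #4 (max drawdown 6≤10, volatility 13.7≤23.8).
#4: not dominated (best max drawdown).
#5: dominated by #1 (max drawdown 28≤47, volatility 10.2≤29.9).
#6: dominated by #1 (max drawdown 28≤30, volatility 10.2≤22.7).
#7: not dominated (best volatility).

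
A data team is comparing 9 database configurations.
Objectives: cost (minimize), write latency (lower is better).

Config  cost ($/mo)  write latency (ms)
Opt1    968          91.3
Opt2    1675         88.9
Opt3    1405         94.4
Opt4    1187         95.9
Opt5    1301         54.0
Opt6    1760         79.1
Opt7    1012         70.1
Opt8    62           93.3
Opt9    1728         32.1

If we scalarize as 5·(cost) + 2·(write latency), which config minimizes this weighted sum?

Opt1: 5·968 + 2·91.3 = 5022.6
Opt2: 5·1675 + 2·88.9 = 8552.8
Opt3: 5·1405 + 2·94.4 = 7213.8
Opt4: 5·1187 + 2·95.9 = 6126.8
Opt5: 5·1301 + 2·54.0 = 6613.0
Opt6: 5·1760 + 2·79.1 = 8958.2
Opt7: 5·1012 + 2·70.1 = 5200.2
Opt8: 5·62 + 2·93.3 = 496.6
Opt9: 5·1728 + 2·32.1 = 8704.2
Lowest: Opt8 at 496.6.

Opt8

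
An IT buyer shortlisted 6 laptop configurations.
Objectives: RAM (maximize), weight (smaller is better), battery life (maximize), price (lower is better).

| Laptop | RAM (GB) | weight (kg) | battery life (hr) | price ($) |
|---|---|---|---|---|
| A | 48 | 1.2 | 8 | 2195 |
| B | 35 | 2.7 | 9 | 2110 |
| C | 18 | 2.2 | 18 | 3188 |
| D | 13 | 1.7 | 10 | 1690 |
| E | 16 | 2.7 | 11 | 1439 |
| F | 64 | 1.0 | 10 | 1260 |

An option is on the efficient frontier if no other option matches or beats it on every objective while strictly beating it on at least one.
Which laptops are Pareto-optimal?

A: dominated by F (RAM 64≥48, weight 1.0≤1.2, battery life 10≥8, price 1260≤2195).
B: dominated by F (RAM 64≥35, weight 1.0≤2.7, battery life 10≥9, price 1260≤2110).
C: not dominated (best battery life).
D: dominated by F (RAM 64≥13, weight 1.0≤1.7, battery life 10≥10, price 1260≤1690).
E: not dominated.
F: not dominated (best RAM).

C, E, F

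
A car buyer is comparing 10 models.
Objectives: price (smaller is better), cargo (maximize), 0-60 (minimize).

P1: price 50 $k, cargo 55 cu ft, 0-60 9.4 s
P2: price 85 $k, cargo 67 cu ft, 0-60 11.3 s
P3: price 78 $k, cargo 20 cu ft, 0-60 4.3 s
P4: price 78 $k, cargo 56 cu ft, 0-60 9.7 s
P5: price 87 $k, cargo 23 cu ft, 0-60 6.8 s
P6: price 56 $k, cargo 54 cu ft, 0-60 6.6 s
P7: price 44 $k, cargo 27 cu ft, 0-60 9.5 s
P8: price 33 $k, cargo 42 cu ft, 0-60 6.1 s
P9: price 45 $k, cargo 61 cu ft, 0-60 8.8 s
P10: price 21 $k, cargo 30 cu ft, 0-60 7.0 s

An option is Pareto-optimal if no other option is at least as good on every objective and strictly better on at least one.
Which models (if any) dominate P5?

P6: price 56≤87, cargo 54≥23, 0-60 6.6≤6.8 — dominates P5.
P8: price 33≤87, cargo 42≥23, 0-60 6.1≤6.8 — dominates P5.
Others (P1, P2, P3, P4, P7, P9, P10) are each worse than P5 on at least one objective.

P6, P8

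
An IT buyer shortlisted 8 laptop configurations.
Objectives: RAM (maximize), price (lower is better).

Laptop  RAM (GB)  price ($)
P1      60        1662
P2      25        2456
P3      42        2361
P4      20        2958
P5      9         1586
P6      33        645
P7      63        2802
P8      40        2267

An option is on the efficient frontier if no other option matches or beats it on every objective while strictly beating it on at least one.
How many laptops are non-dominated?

3

P1: not dominated.
P2: dominated by P1 (RAM 60≥25, price 1662≤2456).
P3: dominated by P1 (RAM 60≥42, price 1662≤2361).
P4: dominated by P1 (RAM 60≥20, price 1662≤2958).
P5: dominated by P6 (RAM 33≥9, price 645≤1586).
P6: not dominated (best price).
P7: not dominated (best RAM).
P8: dominated by P1 (RAM 60≥40, price 1662≤2267).
Pareto-optimal: P1, P6, P7 → 3.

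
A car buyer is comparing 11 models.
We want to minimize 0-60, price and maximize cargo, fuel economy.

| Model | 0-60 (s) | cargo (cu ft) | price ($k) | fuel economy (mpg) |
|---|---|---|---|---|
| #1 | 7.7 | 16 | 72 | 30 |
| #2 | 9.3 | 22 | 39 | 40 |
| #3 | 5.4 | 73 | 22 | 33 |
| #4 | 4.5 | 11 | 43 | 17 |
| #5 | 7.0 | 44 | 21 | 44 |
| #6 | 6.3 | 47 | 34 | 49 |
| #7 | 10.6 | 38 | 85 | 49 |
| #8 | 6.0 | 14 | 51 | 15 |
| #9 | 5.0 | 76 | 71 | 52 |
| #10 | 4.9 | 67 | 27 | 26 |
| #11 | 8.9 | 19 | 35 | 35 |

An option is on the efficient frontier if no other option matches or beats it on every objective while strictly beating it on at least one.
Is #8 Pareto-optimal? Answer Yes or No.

#3 vs #8: 0-60 5.4≤6.0, cargo 73≥14, price 22≤51, fuel economy 33≥15 — #3 is at least as good on every objective and strictly better on at least one, so #3 dominates #8.

No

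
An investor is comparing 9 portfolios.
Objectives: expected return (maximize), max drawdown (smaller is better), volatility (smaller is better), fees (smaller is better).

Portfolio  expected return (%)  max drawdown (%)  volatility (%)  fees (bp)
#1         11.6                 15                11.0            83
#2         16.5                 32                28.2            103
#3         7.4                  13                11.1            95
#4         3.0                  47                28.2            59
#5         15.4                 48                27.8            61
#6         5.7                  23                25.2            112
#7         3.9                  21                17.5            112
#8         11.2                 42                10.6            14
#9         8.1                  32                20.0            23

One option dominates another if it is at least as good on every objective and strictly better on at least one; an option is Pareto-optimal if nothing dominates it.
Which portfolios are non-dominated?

#1: not dominated.
#2: not dominated (best expected return).
#3: not dominated (best max drawdown).
#4: dominated by #8 (expected return 11.2≥3.0, max drawdown 42≤47, volatility 10.6≤28.2, fees 14≤59).
#5: not dominated.
#6: dominated by #1 (expected return 11.6≥5.7, max drawdown 15≤23, volatility 11.0≤25.2, fees 83≤112).
#7: dominated by #1 (expected return 11.6≥3.9, max drawdown 15≤21, volatility 11.0≤17.5, fees 83≤112).
#8: not dominated (best volatility).
#9: not dominated.

#1, #2, #3, #5, #8, #9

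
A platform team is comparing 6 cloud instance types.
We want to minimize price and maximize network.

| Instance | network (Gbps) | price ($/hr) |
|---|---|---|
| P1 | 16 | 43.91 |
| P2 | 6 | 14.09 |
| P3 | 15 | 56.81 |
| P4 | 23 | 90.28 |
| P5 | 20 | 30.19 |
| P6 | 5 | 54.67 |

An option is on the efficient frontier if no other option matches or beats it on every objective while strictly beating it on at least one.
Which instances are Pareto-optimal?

P1: dominated by P5 (network 20≥16, price 30.19≤43.91).
P2: not dominated (best price).
P3: dominated by P1 (network 16≥15, price 43.91≤56.81).
P4: not dominated (best network).
P5: not dominated.
P6: dominated by P1 (network 16≥5, price 43.91≤54.67).

P2, P4, P5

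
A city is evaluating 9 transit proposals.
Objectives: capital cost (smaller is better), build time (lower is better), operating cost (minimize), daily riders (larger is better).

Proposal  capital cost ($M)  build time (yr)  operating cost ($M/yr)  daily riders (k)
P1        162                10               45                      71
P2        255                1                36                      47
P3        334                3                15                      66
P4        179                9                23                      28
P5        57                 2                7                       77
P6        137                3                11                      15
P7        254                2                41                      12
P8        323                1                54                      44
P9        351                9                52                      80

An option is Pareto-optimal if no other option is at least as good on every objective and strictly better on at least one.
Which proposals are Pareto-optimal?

P2, P5, P9

P1: dominated by P5 (capital cost 57≤162, build time 2≤10, operating cost 7≤45, daily riders 77≥71).
P2: not dominated.
P3: dominated by P5 (capital cost 57≤334, build time 2≤3, operating cost 7≤15, daily riders 77≥66).
P4: dominated by P5 (capital cost 57≤179, build time 2≤9, operating cost 7≤23, daily riders 77≥28).
P5: not dominated (best capital cost).
P6: dominated by P5 (capital cost 57≤137, build time 2≤3, operating cost 7≤11, daily riders 77≥15).
P7: dominated by P5 (capital cost 57≤254, build time 2≤2, operating cost 7≤41, daily riders 77≥12).
P8: dominated by P2 (capital cost 255≤323, build time 1≤1, operating cost 36≤54, daily riders 47≥44).
P9: not dominated (best daily riders).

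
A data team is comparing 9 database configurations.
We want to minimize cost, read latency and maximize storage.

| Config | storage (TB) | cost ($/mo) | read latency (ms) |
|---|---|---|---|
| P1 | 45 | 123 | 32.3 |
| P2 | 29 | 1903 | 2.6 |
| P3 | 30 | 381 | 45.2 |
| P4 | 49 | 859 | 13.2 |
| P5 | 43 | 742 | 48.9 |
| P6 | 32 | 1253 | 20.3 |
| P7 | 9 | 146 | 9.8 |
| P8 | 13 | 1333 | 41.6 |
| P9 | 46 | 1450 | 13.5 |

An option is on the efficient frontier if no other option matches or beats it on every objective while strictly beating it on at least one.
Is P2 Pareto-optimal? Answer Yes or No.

Yes

P1: worse on read latency (32.3 vs 2.6).
P3: worse on read latency (45.2 vs 2.6).
P4: worse on read latency (13.2 vs 2.6).
P5: worse on read latency (48.9 vs 2.6).
P6: worse on read latency (20.3 vs 2.6).
P7: worse on storage (9 vs 29).
P8: worse on storage (13 vs 29).
P9: worse on read latency (13.5 vs 2.6).
No option is at least as good as P2 on every objective and strictly better on one.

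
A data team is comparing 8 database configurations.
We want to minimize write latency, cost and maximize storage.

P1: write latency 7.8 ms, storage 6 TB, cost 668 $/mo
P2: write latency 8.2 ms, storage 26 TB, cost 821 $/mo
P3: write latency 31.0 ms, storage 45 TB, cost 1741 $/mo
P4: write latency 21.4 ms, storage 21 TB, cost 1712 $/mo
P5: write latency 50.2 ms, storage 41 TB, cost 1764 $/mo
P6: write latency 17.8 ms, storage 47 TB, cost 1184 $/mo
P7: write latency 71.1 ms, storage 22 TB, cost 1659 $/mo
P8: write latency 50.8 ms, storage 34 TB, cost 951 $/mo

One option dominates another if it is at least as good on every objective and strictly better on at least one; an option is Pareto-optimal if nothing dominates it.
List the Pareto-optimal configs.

P1: not dominated (best write latency).
P2: not dominated.
P3: dominated by P6 (write latency 17.8≤31.0, storage 47≥45, cost 1184≤1741).
P4: dominated by P2 (write latency 8.2≤21.4, storage 26≥21, cost 821≤1712).
P5: dominated by P3 (write latency 31.0≤50.2, storage 45≥41, cost 1741≤1764).
P6: not dominated (best storage).
P7: dominated by P2 (write latency 8.2≤71.1, storage 26≥22, cost 821≤1659).
P8: not dominated.

P1, P2, P6, P8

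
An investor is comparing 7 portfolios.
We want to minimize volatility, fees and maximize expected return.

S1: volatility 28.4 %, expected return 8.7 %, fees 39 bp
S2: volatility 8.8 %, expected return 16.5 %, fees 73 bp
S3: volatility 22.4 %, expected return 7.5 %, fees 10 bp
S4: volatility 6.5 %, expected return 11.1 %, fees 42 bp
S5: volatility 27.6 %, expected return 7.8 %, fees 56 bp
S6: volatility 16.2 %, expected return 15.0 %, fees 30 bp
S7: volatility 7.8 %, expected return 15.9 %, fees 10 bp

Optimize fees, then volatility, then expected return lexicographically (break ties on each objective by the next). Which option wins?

First minimize fees: best is 10, kept {S3, S7}.
Then minimize volatility: best is 7.8, kept {S7}.

S7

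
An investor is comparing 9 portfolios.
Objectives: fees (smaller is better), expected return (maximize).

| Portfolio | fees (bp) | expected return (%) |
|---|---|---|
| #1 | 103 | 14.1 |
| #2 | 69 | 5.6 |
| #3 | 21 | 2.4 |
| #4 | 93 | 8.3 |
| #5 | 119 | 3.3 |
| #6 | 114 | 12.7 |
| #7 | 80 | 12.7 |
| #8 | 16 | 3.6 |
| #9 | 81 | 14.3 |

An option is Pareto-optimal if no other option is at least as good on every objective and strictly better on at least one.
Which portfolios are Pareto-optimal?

#2, #7, #8, #9

#1: dominated by #9 (fees 81≤103, expected return 14.3≥14.1).
#2: not dominated.
#3: dominated by #8 (fees 16≤21, expected return 3.6≥2.4).
#4: dominated by #7 (fees 80≤93, expected return 12.7≥8.3).
#5: dominated by #1 (fees 103≤119, expected return 14.1≥3.3).
#6: dominated by #1 (fees 103≤114, expected return 14.1≥12.7).
#7: not dominated.
#8: not dominated (best fees).
#9: not dominated (best expected return).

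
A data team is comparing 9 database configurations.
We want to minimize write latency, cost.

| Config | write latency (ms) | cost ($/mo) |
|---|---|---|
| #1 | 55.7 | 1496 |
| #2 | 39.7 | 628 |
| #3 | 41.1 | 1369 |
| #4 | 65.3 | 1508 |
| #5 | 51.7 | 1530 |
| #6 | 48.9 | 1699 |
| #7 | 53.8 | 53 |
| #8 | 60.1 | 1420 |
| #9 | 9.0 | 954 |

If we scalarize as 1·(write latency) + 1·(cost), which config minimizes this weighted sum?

#7

#1: 1·55.7 + 1·1496 = 1551.7
#2: 1·39.7 + 1·628 = 667.7
#3: 1·41.1 + 1·1369 = 1410.1
#4: 1·65.3 + 1·1508 = 1573.3
#5: 1·51.7 + 1·1530 = 1581.7
#6: 1·48.9 + 1·1699 = 1747.9
#7: 1·53.8 + 1·53 = 106.8
#8: 1·60.1 + 1·1420 = 1480.1
#9: 1·9.0 + 1·954 = 963.0
Lowest: #7 at 106.8.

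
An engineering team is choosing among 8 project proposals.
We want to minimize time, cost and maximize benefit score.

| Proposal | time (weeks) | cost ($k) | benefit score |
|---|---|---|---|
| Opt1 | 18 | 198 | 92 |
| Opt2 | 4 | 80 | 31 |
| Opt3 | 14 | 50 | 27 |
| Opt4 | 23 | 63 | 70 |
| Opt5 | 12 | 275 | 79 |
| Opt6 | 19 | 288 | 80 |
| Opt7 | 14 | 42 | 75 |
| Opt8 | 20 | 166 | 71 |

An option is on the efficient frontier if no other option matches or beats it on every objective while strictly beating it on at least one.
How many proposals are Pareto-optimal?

Opt1: not dominated (best benefit score).
Opt2: not dominated (best time).
Opt3: dominated by Opt7 (time 14≤14, cost 42≤50, benefit score 75≥27).
Opt4: dominated by Opt7 (time 14≤23, cost 42≤63, benefit score 75≥70).
Opt5: not dominated.
Opt6: dominated by Opt1 (time 18≤19, cost 198≤288, benefit score 92≥80).
Opt7: not dominated (best cost).
Opt8: dominated by Opt7 (time 14≤20, cost 42≤166, benefit score 75≥71).
Pareto-optimal: Opt1, Opt2, Opt5, Opt7 → 4.

4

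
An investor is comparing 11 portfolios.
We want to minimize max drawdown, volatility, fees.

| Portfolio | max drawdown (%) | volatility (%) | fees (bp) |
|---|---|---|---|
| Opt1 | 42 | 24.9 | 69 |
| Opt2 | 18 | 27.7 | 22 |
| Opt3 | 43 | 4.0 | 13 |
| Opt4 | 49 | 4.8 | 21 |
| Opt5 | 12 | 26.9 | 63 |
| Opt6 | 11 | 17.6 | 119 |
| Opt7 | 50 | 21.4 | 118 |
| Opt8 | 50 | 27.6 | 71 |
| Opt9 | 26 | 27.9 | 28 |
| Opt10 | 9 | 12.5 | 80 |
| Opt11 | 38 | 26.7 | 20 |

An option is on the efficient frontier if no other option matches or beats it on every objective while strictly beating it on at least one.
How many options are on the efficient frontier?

Opt1: not dominated.
Opt2: not dominated.
Opt3: not dominated (best volatility).
Opt4: dominated by Opt3 (max drawdown 43≤49, volatility 4.0≤4.8, fees 13≤21).
Opt5: not dominated.
Opt6: dominated by Opt10 (max drawdown 9≤11, volatility 12.5≤17.6, fees 80≤119).
Opt7: dominated by Opt3 (max drawdown 43≤50, volatility 4.0≤21.4, fees 13≤118).
Opt8: dominated by Opt1 (max drawdown 42≤50, volatility 24.9≤27.6, fees 69≤71).
Opt9: dominated by Opt2 (max drawdown 18≤26, volatility 27.7≤27.9, fees 22≤28).
Opt10: not dominated (best max drawdown).
Opt11: not dominated.
Pareto-optimal: Opt1, Opt2, Opt3, Opt5, Opt10, Opt11 → 6.

6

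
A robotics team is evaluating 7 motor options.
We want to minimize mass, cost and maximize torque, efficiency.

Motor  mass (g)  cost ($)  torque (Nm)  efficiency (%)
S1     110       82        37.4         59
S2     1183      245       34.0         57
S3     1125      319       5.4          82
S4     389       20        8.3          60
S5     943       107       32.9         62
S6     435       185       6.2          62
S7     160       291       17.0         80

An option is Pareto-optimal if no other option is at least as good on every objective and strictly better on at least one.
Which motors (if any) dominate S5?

S1: worse on efficiency (59 vs 62).
S2: worse on mass (1183 vs 943).
S3: worse on mass (1125 vs 943).
S4: worse on torque (8.3 vs 32.9).
S6: worse on cost (185 vs 107).
S7: worse on cost (291 vs 107).
No option dominates S5.

none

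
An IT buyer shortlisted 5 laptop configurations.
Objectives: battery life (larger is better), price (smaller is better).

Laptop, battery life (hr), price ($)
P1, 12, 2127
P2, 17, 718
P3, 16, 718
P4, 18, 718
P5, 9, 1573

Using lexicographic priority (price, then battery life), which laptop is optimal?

First minimize price: best is 718, kept {P2, P3, P4}.
Then maximize battery life: best is 18, kept {P4}.

P4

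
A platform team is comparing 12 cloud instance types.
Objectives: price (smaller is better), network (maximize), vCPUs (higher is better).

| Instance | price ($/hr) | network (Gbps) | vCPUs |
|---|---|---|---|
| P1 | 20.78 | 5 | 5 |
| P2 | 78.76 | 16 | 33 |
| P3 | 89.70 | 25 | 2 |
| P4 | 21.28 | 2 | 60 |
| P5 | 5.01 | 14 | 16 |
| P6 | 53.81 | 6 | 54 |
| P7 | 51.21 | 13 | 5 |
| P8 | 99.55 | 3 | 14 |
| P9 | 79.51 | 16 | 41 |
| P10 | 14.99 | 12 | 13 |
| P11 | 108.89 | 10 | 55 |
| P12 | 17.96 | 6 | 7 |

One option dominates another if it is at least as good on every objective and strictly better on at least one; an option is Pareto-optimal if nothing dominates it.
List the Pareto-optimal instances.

P1: dominated by P5 (price 5.01≤20.78, network 14≥5, vCPUs 16≥5).
P2: not dominated.
P3: not dominated (best network).
P4: not dominated (best vCPUs).
P5: not dominated (best price).
P6: not dominated.
P7: dominated by P5 (price 5.01≤51.21, network 14≥13, vCPUs 16≥5).
P8: dominated by P2 (price 78.76≤99.55, network 16≥3, vCPUs 33≥14).
P9: not dominated.
P10: dominated by P5 (price 5.01≤14.99, network 14≥12, vCPUs 16≥13).
P11: not dominated.
P12: dominated by P5 (price 5.01≤17.96, network 14≥6, vCPUs 16≥7).

P2, P3, P4, P5, P6, P9, P11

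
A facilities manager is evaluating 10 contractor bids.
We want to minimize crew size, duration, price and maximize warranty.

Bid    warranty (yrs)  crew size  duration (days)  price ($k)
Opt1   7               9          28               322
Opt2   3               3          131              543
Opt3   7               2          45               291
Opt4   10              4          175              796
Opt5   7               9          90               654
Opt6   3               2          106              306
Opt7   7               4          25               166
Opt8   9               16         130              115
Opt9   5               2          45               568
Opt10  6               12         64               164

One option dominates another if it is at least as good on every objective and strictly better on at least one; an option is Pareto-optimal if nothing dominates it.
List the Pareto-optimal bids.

Opt1: dominated by Opt7 (warranty 7≥7, crew size 4≤9, duration 25≤28, price 166≤322).
Opt2: dominated by Opt3 (warranty 7≥3, crew size 2≤3, duration 45≤131, price 291≤543).
Opt3: not dominated.
Opt4: not dominated (best warranty).
Opt5: dominated by Opt1 (warranty 7≥7, crew size 9≤9, duration 28≤90, price 322≤654).
Opt6: dominated by Opt3 (warranty 7≥3, crew size 2≤2, duration 45≤106, price 291≤306).
Opt7: not dominated (best duration).
Opt8: not dominated (best price).
Opt9: dominated by Opt3 (warranty 7≥5, crew size 2≤2, duration 45≤45, price 291≤568).
Opt10: not dominated.

Opt3, Opt4, Opt7, Opt8, Opt10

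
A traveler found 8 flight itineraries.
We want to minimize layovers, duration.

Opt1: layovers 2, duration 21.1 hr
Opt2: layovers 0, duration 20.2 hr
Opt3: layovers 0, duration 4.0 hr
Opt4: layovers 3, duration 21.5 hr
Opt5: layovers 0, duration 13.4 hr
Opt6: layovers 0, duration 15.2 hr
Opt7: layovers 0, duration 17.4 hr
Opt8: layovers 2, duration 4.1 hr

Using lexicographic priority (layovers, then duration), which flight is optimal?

First minimize layovers: best is 0, kept {Opt2, Opt3, Opt5, Opt6, Opt7}.
Then minimize duration: best is 4.0, kept {Opt3}.

Opt3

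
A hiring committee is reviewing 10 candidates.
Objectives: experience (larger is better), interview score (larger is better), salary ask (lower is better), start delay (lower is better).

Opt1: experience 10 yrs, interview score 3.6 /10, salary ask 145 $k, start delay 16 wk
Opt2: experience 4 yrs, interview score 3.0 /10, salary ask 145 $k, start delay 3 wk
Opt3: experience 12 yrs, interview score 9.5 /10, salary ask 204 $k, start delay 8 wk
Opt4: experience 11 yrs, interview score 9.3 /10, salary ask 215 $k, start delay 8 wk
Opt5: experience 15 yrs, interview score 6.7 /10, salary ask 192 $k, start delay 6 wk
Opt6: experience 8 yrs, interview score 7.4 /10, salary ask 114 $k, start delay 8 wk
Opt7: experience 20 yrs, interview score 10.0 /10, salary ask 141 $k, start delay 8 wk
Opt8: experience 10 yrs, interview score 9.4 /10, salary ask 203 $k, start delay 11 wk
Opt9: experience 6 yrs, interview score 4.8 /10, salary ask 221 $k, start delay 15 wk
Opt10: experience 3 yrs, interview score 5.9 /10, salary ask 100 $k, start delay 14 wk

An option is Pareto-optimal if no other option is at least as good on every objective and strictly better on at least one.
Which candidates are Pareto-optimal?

Opt2, Opt5, Opt6, Opt7, Opt10

Opt1: dominated by Opt7 (experience 20≥10, interview score 10.0≥3.6, salary ask 141≤145, start delay 8≤16).
Opt2: not dominated (best start delay).
Opt3: dominated by Opt7 (experience 20≥12, interview score 10.0≥9.5, salary ask 141≤204, start delay 8≤8).
Opt4: dominated by Opt3 (experience 12≥11, interview score 9.5≥9.3, salary ask 204≤215, start delay 8≤8).
Opt5: not dominated.
Opt6: not dominated.
Opt7: not dominated (best experience).
Opt8: dominated by Opt7 (experience 20≥10, interview score 10.0≥9.4, salary ask 141≤203, start delay 8≤11).
Opt9: dominated by Opt3 (experience 12≥6, interview score 9.5≥4.8, salary ask 204≤221, start delay 8≤15).
Opt10: not dominated (best salary ask).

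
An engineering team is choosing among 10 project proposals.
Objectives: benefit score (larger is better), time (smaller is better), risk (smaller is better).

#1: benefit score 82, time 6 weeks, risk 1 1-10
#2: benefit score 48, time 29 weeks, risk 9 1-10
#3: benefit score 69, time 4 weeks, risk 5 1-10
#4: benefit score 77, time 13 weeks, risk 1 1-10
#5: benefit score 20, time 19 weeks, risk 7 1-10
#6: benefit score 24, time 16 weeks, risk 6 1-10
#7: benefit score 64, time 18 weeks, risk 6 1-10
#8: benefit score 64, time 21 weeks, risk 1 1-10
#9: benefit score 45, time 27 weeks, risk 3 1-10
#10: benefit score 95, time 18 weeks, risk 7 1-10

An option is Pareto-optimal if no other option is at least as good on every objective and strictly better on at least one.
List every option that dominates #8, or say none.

#1: benefit score 82≥64, time 6≤21, risk 1≤1 — dominates #8.
#4: benefit score 77≥64, time 13≤21, risk 1≤1 — dominates #8.
Others (#2, #3, #5, #6, #7, #9, #10) are each worse than #8 on at least one objective.

#1, #4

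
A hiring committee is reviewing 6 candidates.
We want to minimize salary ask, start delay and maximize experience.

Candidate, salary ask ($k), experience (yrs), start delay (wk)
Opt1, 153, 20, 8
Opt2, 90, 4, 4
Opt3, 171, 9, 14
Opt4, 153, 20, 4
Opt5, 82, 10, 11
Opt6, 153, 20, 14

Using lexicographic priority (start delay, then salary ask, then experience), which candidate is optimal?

First minimize start delay: best is 4, kept {Opt2, Opt4}.
Then minimize salary ask: best is 90, kept {Opt2}.

Opt2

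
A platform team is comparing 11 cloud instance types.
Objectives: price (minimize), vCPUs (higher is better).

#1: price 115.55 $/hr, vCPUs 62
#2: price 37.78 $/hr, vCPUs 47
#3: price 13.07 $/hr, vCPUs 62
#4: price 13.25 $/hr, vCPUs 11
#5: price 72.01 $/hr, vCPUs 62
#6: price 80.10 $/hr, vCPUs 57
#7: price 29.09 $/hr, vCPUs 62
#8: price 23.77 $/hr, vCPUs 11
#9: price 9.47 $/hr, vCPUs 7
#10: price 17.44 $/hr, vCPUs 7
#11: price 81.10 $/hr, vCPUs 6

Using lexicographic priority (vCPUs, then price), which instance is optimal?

#3

First maximize vCPUs: best is 62, kept {#1, #3, #5, #7}.
Then minimize price: best is 13.07, kept {#3}.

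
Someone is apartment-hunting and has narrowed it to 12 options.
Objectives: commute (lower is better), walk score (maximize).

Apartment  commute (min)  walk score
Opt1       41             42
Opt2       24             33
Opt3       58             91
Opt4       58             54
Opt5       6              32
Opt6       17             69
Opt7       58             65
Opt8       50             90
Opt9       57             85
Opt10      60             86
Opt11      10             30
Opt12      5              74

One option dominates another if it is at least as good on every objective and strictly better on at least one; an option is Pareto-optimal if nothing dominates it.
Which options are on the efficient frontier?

Opt1: dominated by Opt6 (commute 17≤41, walk score 69≥42).
Opt2: dominated by Opt6 (commute 17≤24, walk score 69≥33).
Opt3: not dominated (best walk score).
Opt4: dominated by Opt3 (commute 58≤58, walk score 91≥54).
Opt5: dominated by Opt12 (commute 5≤6, walk score 74≥32).
Opt6: dominated by Opt12 (commute 5≤17, walk score 74≥69).
Opt7: dominated by Opt3 (commute 58≤58, walk score 91≥65).
Opt8: not dominated.
Opt9: dominated by Opt8 (commute 50≤57, walk score 90≥85).
Opt10: dominated by Opt3 (commute 58≤60, walk score 91≥86).
Opt11: dominated by Opt5 (commute 6≤10, walk score 32≥30).
Opt12: not dominated (best commute).

Opt3, Opt8, Opt12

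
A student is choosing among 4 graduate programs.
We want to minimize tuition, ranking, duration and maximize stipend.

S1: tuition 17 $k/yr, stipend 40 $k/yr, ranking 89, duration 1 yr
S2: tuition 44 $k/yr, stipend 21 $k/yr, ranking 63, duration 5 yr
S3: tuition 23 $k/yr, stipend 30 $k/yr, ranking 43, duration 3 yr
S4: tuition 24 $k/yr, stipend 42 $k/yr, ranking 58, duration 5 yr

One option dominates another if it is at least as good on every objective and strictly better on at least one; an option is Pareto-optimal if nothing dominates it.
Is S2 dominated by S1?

No

S1 vs S2: S1 is worse on ranking (89 vs 63), so it does not dominate S2.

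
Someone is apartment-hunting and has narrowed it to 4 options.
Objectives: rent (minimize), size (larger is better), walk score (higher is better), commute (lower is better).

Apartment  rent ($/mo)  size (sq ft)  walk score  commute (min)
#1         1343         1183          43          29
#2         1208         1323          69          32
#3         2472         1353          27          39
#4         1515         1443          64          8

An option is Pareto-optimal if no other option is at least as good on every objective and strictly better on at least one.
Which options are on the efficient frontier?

#1, #2, #4

#1: not dominated.
#2: not dominated (best rent).
#3: dominated by #4 (rent 1515≤2472, size 1443≥1353, walk score 64≥27, commute 8≤39).
#4: not dominated (best size).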